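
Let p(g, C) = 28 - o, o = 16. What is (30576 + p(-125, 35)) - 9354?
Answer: 21234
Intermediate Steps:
p(g, C) = 12 (p(g, C) = 28 - 1*16 = 28 - 16 = 12)
(30576 + p(-125, 35)) - 9354 = (30576 + 12) - 9354 = 30588 - 9354 = 21234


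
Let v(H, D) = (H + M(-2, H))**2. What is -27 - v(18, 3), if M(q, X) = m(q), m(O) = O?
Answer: -283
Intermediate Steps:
M(q, X) = q
v(H, D) = (-2 + H)**2 (v(H, D) = (H - 2)**2 = (-2 + H)**2)
-27 - v(18, 3) = -27 - (-2 + 18)**2 = -27 - 1*16**2 = -27 - 1*256 = -27 - 256 = -283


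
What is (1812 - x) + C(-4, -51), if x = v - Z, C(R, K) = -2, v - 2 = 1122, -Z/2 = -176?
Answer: 1038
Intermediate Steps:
Z = 352 (Z = -2*(-176) = 352)
v = 1124 (v = 2 + 1122 = 1124)
x = 772 (x = 1124 - 1*352 = 1124 - 352 = 772)
(1812 - x) + C(-4, -51) = (1812 - 1*772) - 2 = (1812 - 772) - 2 = 1040 - 2 = 1038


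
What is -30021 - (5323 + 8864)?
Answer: -44208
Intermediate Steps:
-30021 - (5323 + 8864) = -30021 - 1*14187 = -30021 - 14187 = -44208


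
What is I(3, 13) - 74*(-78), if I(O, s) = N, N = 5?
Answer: 5777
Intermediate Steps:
I(O, s) = 5
I(3, 13) - 74*(-78) = 5 - 74*(-78) = 5 + 5772 = 5777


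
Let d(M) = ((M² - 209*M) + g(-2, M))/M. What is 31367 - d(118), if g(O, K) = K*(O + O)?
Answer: 31462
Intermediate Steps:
g(O, K) = 2*K*O (g(O, K) = K*(2*O) = 2*K*O)
d(M) = (M² - 213*M)/M (d(M) = ((M² - 209*M) + 2*M*(-2))/M = ((M² - 209*M) - 4*M)/M = (M² - 213*M)/M)
31367 - d(118) = 31367 - (-213 + 118) = 31367 - 1*(-95) = 31367 + 95 = 31462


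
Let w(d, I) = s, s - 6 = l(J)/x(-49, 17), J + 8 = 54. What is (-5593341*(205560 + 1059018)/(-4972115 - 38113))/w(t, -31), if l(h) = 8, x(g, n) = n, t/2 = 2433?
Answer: 6680259532037/30618060 ≈ 2.1818e+5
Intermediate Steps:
J = 46 (J = -8 + 54 = 46)
t = 4866 (t = 2*2433 = 4866)
s = 110/17 (s = 6 + 8/17 = 110/17 ≈ 6.4706)
w(d, I) = 110/17
(-5593341*(205560 + 1059018)/(-4972115 - 38113))/w(t, -31) = (-5593341*(205560 + 1059018)/(-4972115 - 38113))/(110/17) = -5593341/((-5010228/1264578))*(17/110) = -5593341/((-5010228*1/1264578))*(17/110) = -5593341/(-835038/210763)*(17/110) = -5593341*(-210763/835038)*(17/110) = (392956443061/278346)*(17/110) = 6680259532037/30618060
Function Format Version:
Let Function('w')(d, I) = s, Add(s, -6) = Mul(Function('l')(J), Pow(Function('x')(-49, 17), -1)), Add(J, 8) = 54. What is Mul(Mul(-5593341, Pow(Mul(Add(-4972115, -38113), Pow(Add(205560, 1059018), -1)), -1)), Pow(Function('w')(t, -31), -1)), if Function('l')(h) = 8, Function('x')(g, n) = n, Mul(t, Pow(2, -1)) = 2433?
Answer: Rational(6680259532037, 30618060) ≈ 2.1818e+5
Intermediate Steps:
J = 46 (J = Add(-8, 54) = 46)
t = 4866 (t = Mul(2, 2433) = 4866)
s = Rational(110, 17) (s = Add(6, Mul(8, Pow(17, -1))) = Add(6, Mul(8, Rational(1, 17))) = Add(6, Rational(8, 17)) = Rational(110, 17) ≈ 6.4706)
Function('w')(d, I) = Rational(110, 17)
Mul(Mul(-5593341, Pow(Mul(Add(-4972115, -38113), Pow(Add(205560, 1059018), -1)), -1)), Pow(Function('w')(t, -31), -1)) = Mul(Mul(-5593341, Pow(Mul(Add(-4972115, -38113), Pow(Add(205560, 1059018), -1)), -1)), Pow(Rational(110, 17), -1)) = Mul(Mul(-5593341, Pow(Mul(-5010228, Pow(1264578, -1)), -1)), Rational(17, 110)) = Mul(Mul(-5593341, Pow(Mul(-5010228, Rational(1, 1264578)), -1)), Rational(17, 110)) = Mul(Mul(-5593341, Pow(Rational(-835038, 210763), -1)), Rational(17, 110)) = Mul(Mul(-5593341, Rational(-210763, 835038)), Rational(17, 110)) = Mul(Rational(392956443061, 278346), Rational(17, 110)) = Rational(6680259532037, 30618060)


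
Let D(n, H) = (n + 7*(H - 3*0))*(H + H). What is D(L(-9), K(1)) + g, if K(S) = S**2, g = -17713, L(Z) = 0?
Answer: -17699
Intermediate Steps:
D(n, H) = 2*H*(n + 7*H) (D(n, H) = (n + 7*(H + 0))*(2*H) = (n + 7*H)*(2*H) = 2*H*(n + 7*H))
D(L(-9), K(1)) + g = 2*1**2*(0 + 7*1**2) - 17713 = 2*1*(0 + 7*1) - 17713 = 2*1*(0 + 7) - 17713 = 2*1*7 - 17713 = 14 - 17713 = -17699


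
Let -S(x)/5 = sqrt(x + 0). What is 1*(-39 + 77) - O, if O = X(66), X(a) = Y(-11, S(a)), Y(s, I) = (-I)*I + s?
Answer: 1699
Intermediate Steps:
S(x) = -5*sqrt(x) (S(x) = -5*sqrt(x + 0) = -5*sqrt(x))
Y(s, I) = s - I**2 (Y(s, I) = -I**2 + s = s - I**2)
X(a) = -11 - 25*a (X(a) = -11 - (-5*sqrt(a))**2 = -11 - 25*a)
O = -1661 (O = -11 - 25*66 = -11 - 1650 = -1661)
1*(-39 + 77) - O = 1*(-39 + 77) - 1*(-1661) = 1*38 + 1661 = 38 + 1661 = 1699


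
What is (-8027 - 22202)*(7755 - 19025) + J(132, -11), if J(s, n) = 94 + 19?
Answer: 340680943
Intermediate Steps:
J(s, n) = 113
(-8027 - 22202)*(7755 - 19025) + J(132, -11) = (-8027 - 22202)*(7755 - 19025) + 113 = -30229*(-11270) + 113 = 340680830 + 113 = 340680943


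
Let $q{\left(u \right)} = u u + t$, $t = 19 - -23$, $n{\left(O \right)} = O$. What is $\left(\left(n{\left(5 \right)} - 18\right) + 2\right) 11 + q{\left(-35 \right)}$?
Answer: $1146$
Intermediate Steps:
$t = 42$ ($t = 19 + 23 = 42$)
$q{\left(u \right)} = 42 + u^{2}$ ($q{\left(u \right)} = u u + 42 = u^{2} + 42 = 42 + u^{2}$)
$\left(\left(n{\left(5 \right)} - 18\right) + 2\right) 11 + q{\left(-35 \right)} = \left(\left(5 - 18\right) + 2\right) 11 + \left(42 + \left(-35\right)^{2}\right) = \left(-13 + 2\right) 11 + \left(42 + 1225\right) = \left(-11\right) 11 + 1267 = -121 + 1267 = 1146$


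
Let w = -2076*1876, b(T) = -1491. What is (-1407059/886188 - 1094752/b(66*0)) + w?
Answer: -571662197513889/146811812 ≈ -3.8938e+6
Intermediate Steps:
w = -3894576
(-1407059/886188 - 1094752/b(66*0)) + w = (-1407059/886188 - 1094752/(-1491)) - 3894576 = (-1407059*1/886188 - 1094752*(-1/1491)) - 3894576 = (-1407059/886188 + 1094752/1491) - 3894576 = 107562017823/146811812 - 3894576 = -571662197513889/146811812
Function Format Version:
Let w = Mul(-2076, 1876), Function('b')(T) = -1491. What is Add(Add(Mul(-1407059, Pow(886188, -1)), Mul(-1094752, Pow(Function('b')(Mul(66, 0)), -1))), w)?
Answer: Rational(-571662197513889, 146811812) ≈ -3.8938e+6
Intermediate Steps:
w = -3894576
Add(Add(Mul(-1407059, Pow(886188, -1)), Mul(-1094752, Pow(Function('b')(Mul(66, 0)), -1))), w) = Add(Add(Mul(-1407059, Pow(886188, -1)), Mul(-1094752, Pow(-1491, -1))), -3894576) = Add(Add(Mul(-1407059, Rational(1, 886188)), Mul(-1094752, Rational(-1, 1491))), -3894576) = Add(Add(Rational(-1407059, 886188), Rational(1094752, 1491)), -3894576) = Add(Rational(107562017823, 146811812), -3894576) = Rational(-571662197513889, 146811812)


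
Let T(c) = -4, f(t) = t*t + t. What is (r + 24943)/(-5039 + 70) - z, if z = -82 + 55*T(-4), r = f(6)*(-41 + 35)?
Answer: 1475947/4969 ≈ 297.03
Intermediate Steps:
f(t) = t + t**2 (f(t) = t**2 + t = t + t**2)
r = -252 (r = (6*(1 + 6))*(-41 + 35) = (6*7)*(-6) = 42*(-6) = -252)
z = -302 (z = -82 + 55*(-4) = -82 - 220 = -302)
(r + 24943)/(-5039 + 70) - z = (-252 + 24943)/(-5039 + 70) - 1*(-302) = 24691/(-4969) + 302 = 24691*(-1/4969) + 302 = -24691/4969 + 302 = 1475947/4969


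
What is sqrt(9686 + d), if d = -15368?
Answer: I*sqrt(5682) ≈ 75.379*I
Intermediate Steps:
sqrt(9686 + d) = sqrt(9686 - 15368) = sqrt(-5682) = I*sqrt(5682)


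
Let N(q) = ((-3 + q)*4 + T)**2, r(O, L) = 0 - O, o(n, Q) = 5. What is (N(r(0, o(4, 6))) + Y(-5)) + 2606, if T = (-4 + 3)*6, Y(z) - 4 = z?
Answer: 2929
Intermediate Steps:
Y(z) = 4 + z
r(O, L) = -O
T = -6 (T = -1*6 = -6)
N(q) = (-18 + 4*q)**2 (N(q) = ((-3 + q)*4 - 6)**2 = ((-12 + 4*q) - 6)**2 = (-18 + 4*q)**2)
(N(r(0, o(4, 6))) + Y(-5)) + 2606 = (4*(-9 + 2*(-1*0))**2 + (4 - 5)) + 2606 = (4*(-9 + 2*0)**2 - 1) + 2606 = (4*(-9 + 0)**2 - 1) + 2606 = (4*(-9)**2 - 1) + 2606 = (4*81 - 1) + 2606 = (324 - 1) + 2606 = 323 + 2606 = 2929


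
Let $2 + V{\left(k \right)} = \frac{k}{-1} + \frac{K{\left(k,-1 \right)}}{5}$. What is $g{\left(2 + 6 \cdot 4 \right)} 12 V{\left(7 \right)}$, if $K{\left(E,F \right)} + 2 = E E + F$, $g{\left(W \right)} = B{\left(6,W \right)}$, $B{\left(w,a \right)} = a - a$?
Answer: $0$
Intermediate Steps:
$B{\left(w,a \right)} = 0$
$g{\left(W \right)} = 0$
$K{\left(E,F \right)} = -2 + F + E^{2}$ ($K{\left(E,F \right)} = -2 + \left(E E + F\right) = -2 + \left(E^{2} + F\right) = -2 + \left(F + E^{2}\right) = -2 + F + E^{2}$)
$V{\left(k \right)} = - \frac{13}{5} - k + \frac{k^{2}}{5}$ ($V{\left(k \right)} = -2 + \left(\frac{k}{-1} + \frac{-2 - 1 + k^{2}}{5}\right) = -2 + \left(k \left(-1\right) + \left(-3 + k^{2}\right) \frac{1}{5}\right) = -2 - \left(\frac{3}{5} + k - \frac{k^{2}}{5}\right) = - \frac{13}{5} - k + \frac{k^{2}}{5}$)
$g{\left(2 + 6 \cdot 4 \right)} 12 V{\left(7 \right)} = 0 \cdot 12 \left(- \frac{13}{5} - 7 + \frac{7^{2}}{5}\right) = 0 \left(- \frac{13}{5} - 7 + \frac{1}{5} \cdot 49\right) = 0 \left(- \frac{13}{5} - 7 + \frac{49}{5}\right) = 0 \cdot \frac{1}{5} = 0$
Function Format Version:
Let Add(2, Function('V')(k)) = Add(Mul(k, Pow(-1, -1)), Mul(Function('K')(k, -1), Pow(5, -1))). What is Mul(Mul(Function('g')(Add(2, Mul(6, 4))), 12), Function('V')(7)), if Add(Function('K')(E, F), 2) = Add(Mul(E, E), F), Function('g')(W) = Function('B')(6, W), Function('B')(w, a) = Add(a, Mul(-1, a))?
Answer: 0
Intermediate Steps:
Function('B')(w, a) = 0
Function('g')(W) = 0
Function('K')(E, F) = Add(-2, F, Pow(E, 2)) (Function('K')(E, F) = Add(-2, Add(Mul(E, E), F)) = Add(-2, Add(Pow(E, 2), F)) = Add(-2, Add(F, Pow(E, 2))) = Add(-2, F, Pow(E, 2)))
Function('V')(k) = Add(Rational(-13, 5), Mul(-1, k), Mul(Rational(1, 5), Pow(k, 2))) (Function('V')(k) = Add(-2, Add(Mul(k, Pow(-1, -1)), Mul(Add(-2, -1, Pow(k, 2)), Pow(5, -1)))) = Add(-2, Add(Mul(k, -1), Mul(Add(-3, Pow(k, 2)), Rational(1, 5)))) = Add(-2, Add(Mul(-1, k), Add(Rational(-3, 5), Mul(Rational(1, 5), Pow(k, 2))))) = Add(-2, Add(Rational(-3, 5), Mul(-1, k), Mul(Rational(1, 5), Pow(k, 2)))) = Add(Rational(-13, 5), Mul(-1, k), Mul(Rational(1, 5), Pow(k, 2))))
Mul(Mul(Function('g')(Add(2, Mul(6, 4))), 12), Function('V')(7)) = Mul(Mul(0, 12), Add(Rational(-13, 5), Mul(-1, 7), Mul(Rational(1, 5), Pow(7, 2)))) = Mul(0, Add(Rational(-13, 5), -7, Mul(Rational(1, 5), 49))) = Mul(0, Add(Rational(-13, 5), -7, Rational(49, 5))) = Mul(0, Rational(1, 5)) = 0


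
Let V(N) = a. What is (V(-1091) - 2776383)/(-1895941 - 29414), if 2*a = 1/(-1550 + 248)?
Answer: 7229701333/5013624420 ≈ 1.4420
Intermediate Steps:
a = -1/2604 (a = 1/(2*(-1550 + 248)) = (½)/(-1302) = (½)*(-1/1302) = -1/2604 ≈ -0.00038402)
V(N) = -1/2604
(V(-1091) - 2776383)/(-1895941 - 29414) = (-1/2604 - 2776383)/(-1895941 - 29414) = -7229701333/2604/(-1925355) = -7229701333/2604*(-1/1925355) = 7229701333/5013624420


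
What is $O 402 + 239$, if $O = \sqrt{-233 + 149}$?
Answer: $239 + 804 i \sqrt{21} \approx 239.0 + 3684.4 i$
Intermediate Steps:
$O = 2 i \sqrt{21}$ ($O = \sqrt{-84} = 2 i \sqrt{21} \approx 9.1651 i$)
$O 402 + 239 = 2 i \sqrt{21} \cdot 402 + 239 = 804 i \sqrt{21} + 239 = 239 + 804 i \sqrt{21}$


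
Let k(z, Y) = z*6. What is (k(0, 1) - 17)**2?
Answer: 289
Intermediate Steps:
k(z, Y) = 6*z
(k(0, 1) - 17)**2 = (6*0 - 17)**2 = (0 - 17)**2 = (-17)**2 = 289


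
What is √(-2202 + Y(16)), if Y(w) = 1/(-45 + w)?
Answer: I*√1851911/29 ≈ 46.926*I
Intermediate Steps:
√(-2202 + Y(16)) = √(-2202 + 1/(-45 + 16)) = √(-2202 + 1/(-29)) = √(-2202 - 1/29) = √(-63859/29) = I*√1851911/29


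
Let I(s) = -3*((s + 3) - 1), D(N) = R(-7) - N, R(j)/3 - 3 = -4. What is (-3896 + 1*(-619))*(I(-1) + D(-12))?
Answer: -27090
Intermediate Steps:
R(j) = -3 (R(j) = 9 + 3*(-4) = 9 - 12 = -3)
D(N) = -3 - N
I(s) = -6 - 3*s (I(s) = -3*((3 + s) - 1) = -3*(2 + s) = -6 - 3*s)
(-3896 + 1*(-619))*(I(-1) + D(-12)) = (-3896 + 1*(-619))*((-6 - 3*(-1)) + (-3 - 1*(-12))) = (-3896 - 619)*((-6 + 3) + (-3 + 12)) = -4515*(-3 + 9) = -4515*6 = -27090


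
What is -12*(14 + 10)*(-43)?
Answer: 12384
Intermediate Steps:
-12*(14 + 10)*(-43) = -12*24*(-43) = -288*(-43) = 12384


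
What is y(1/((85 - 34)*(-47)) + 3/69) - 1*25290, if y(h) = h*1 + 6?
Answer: -1393929830/55131 ≈ -25284.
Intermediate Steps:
y(h) = 6 + h (y(h) = h + 6 = 6 + h)
y(1/((85 - 34)*(-47)) + 3/69) - 1*25290 = (6 + (1/((85 - 34)*(-47)) + 3/69)) - 1*25290 = (6 + (-1/47/51 + 3*(1/69))) - 25290 = (6 + ((1/51)*(-1/47) + 1/23)) - 25290 = (6 + (-1/2397 + 1/23)) - 25290 = (6 + 2374/55131) - 25290 = 333160/55131 - 25290 = -1393929830/55131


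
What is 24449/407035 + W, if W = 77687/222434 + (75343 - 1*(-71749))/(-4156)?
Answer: -3290864493995341/94069421694410 ≈ -34.983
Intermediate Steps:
W = -8098848689/231108926 (W = 77687*(1/222434) + (75343 + 71749)*(-1/4156) = 77687/222434 + 147092*(-1/4156) = 77687/222434 - 36773/1039 = -8098848689/231108926 ≈ -35.043)
24449/407035 + W = 24449/407035 - 8098848689/231108926 = -3290864493995341/94069421694410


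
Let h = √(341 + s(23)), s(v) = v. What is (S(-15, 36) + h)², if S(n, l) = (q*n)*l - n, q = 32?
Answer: 298080589 - 69060*√91 ≈ 2.9742e+8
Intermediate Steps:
S(n, l) = -n + 32*l*n (S(n, l) = (32*n)*l - n = 32*l*n - n = -n + 32*l*n)
h = 2*√91 (h = √(341 + 23) = √364 = 2*√91 ≈ 19.079)
(S(-15, 36) + h)² = (-15*(-1 + 32*36) + 2*√91)² = (-15*(-1 + 1152) + 2*√91)² = (-15*1151 + 2*√91)² = (-17265 + 2*√91)²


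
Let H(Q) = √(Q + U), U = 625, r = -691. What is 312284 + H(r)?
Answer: 312284 + I*√66 ≈ 3.1228e+5 + 8.124*I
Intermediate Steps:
H(Q) = √(625 + Q) (H(Q) = √(Q + 625) = √(625 + Q))
312284 + H(r) = 312284 + √(625 - 691) = 312284 + √(-66) = 312284 + I*√66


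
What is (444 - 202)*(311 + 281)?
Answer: 143264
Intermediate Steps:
(444 - 202)*(311 + 281) = 242*592 = 143264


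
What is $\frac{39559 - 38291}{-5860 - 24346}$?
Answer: $- \frac{634}{15103} \approx -0.041978$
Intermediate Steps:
$\frac{39559 - 38291}{-5860 - 24346} = \frac{1268}{-30206} = 1268 \left(- \frac{1}{30206}\right) = - \frac{634}{15103}$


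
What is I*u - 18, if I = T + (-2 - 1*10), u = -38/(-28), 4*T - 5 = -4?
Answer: -1901/56 ≈ -33.946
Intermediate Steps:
T = ¼ (T = 5/4 + (¼)*(-4) = 5/4 - 1 = ¼ ≈ 0.25000)
u = 19/14 (u = -38*(-1/28) = 19/14 ≈ 1.3571)
I = -47/4 (I = ¼ + (-2 - 1*10) = ¼ + (-2 - 10) = ¼ - 12 = -47/4 ≈ -11.750)
I*u - 18 = -47/4*19/14 - 18 = -893/56 - 18 = -1901/56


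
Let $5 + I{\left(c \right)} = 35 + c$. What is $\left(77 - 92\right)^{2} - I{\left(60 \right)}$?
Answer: $135$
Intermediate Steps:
$I{\left(c \right)} = 30 + c$ ($I{\left(c \right)} = -5 + \left(35 + c\right) = 30 + c$)
$\left(77 - 92\right)^{2} - I{\left(60 \right)} = \left(77 - 92\right)^{2} - \left(30 + 60\right) = \left(-15\right)^{2} - 90 = 225 - 90 = 135$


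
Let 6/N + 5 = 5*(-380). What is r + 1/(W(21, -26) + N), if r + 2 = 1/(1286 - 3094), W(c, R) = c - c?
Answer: -577657/1808 ≈ -319.50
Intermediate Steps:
W(c, R) = 0
N = -2/635 (N = 6/(-5 + 5*(-380)) = 6/(-5 - 1900) = 6/(-1905) = 6*(-1/1905) = -2/635 ≈ -0.0031496)
r = -3617/1808 (r = -2 + 1/(1286 - 3094) = -2 + 1/(-1808) = -2 - 1/1808 = -3617/1808 ≈ -2.0006)
r + 1/(W(21, -26) + N) = -3617/1808 + 1/(0 - 2/635) = -3617/1808 + 1/(-2/635) = -3617/1808 - 635/2 = -577657/1808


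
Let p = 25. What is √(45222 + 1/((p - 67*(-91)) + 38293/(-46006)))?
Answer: 8*√463107614851766509/25600949 ≈ 212.65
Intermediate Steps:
√(45222 + 1/((p - 67*(-91)) + 38293/(-46006))) = √(45222 + 1/((25 - 67*(-91)) + 38293/(-46006))) = √(45222 + 1/((25 + 6097) + 38293*(-1/46006))) = √(45222 + 1/(6122 - 38293/46006)) = √(45222 + 1/(281610439/46006)) = √(45222 + 46006/281610439) = √(12734987318464/281610439) = 8*√463107614851766509/25600949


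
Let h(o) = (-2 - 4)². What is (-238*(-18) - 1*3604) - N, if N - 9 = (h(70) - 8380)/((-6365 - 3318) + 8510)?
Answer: 778739/1173 ≈ 663.89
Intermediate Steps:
h(o) = 36 (h(o) = (-6)² = 36)
N = 18901/1173 (N = 9 + (36 - 8380)/((-6365 - 3318) + 8510) = 9 - 8344/(-9683 + 8510) = 9 - 8344/(-1173) = 9 - 8344*(-1/1173) = 9 + 8344/1173 = 18901/1173 ≈ 16.113)
(-238*(-18) - 1*3604) - N = (-238*(-18) - 1*3604) - 1*18901/1173 = (4284 - 3604) - 18901/1173 = 680 - 18901/1173 = 778739/1173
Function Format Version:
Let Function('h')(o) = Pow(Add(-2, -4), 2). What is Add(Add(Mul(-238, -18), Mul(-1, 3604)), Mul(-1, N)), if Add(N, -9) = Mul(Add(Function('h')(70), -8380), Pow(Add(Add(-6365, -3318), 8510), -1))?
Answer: Rational(778739, 1173) ≈ 663.89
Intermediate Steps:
Function('h')(o) = 36 (Function('h')(o) = Pow(-6, 2) = 36)
N = Rational(18901, 1173) (N = Add(9, Mul(Add(36, -8380), Pow(Add(Add(-6365, -3318), 8510), -1))) = Add(9, Mul(-8344, Pow(Add(-9683, 8510), -1))) = Add(9, Mul(-8344, Pow(-1173, -1))) = Add(9, Mul(-8344, Rational(-1, 1173))) = Add(9, Rational(8344, 1173)) = Rational(18901, 1173) ≈ 16.113)
Add(Add(Mul(-238, -18), Mul(-1, 3604)), Mul(-1, N)) = Add(Add(Mul(-238, -18), Mul(-1, 3604)), Mul(-1, Rational(18901, 1173))) = Add(Add(4284, -3604), Rational(-18901, 1173)) = Add(680, Rational(-18901, 1173)) = Rational(778739, 1173)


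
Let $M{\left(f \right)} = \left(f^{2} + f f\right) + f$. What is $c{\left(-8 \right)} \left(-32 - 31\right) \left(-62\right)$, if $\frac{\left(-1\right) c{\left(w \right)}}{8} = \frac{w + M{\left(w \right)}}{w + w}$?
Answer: $218736$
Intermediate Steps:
$M{\left(f \right)} = f + 2 f^{2}$ ($M{\left(f \right)} = \left(f^{2} + f^{2}\right) + f = 2 f^{2} + f = f + 2 f^{2}$)
$c{\left(w \right)} = - \frac{4 \left(w + w \left(1 + 2 w\right)\right)}{w}$ ($c{\left(w \right)} = - 8 \frac{w + w \left(1 + 2 w\right)}{w + w} = - 8 \frac{w + w \left(1 + 2 w\right)}{2 w} = - \frac{4 \left(w + w \left(1 + 2 w\right)\right)}{w}$)
$c{\left(-8 \right)} \left(-32 - 31\right) \left(-62\right) = \left(-8 - -64\right) \left(-32 - 31\right) \left(-62\right) = \left(-8 + 64\right) \left(-32 - 31\right) \left(-62\right) = 56 \left(-63\right) \left(-62\right) = \left(-3528\right) \left(-62\right) = 218736$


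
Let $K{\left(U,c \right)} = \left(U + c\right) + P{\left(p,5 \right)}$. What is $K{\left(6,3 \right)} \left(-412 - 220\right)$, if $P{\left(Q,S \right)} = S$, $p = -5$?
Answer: $-8848$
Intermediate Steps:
$K{\left(U,c \right)} = 5 + U + c$ ($K{\left(U,c \right)} = \left(U + c\right) + 5 = 5 + U + c$)
$K{\left(6,3 \right)} \left(-412 - 220\right) = \left(5 + 6 + 3\right) \left(-412 - 220\right) = 14 \left(-632\right) = -8848$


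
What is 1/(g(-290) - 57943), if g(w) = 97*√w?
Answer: -57943/3360119859 - 97*I*√290/3360119859 ≈ -1.7244e-5 - 4.916e-7*I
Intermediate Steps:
1/(g(-290) - 57943) = 1/(97*√(-290) - 57943) = 1/(97*(I*√290) - 57943) = 1/(97*I*√290 - 57943) = 1/(-57943 + 97*I*√290)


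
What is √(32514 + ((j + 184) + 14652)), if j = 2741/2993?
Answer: √424171823963/2993 ≈ 217.60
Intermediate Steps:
j = 2741/2993 (j = 2741*(1/2993) = 2741/2993 ≈ 0.91580)
√(32514 + ((j + 184) + 14652)) = √(32514 + ((2741/2993 + 184) + 14652)) = √(32514 + (553453/2993 + 14652)) = √(32514 + 44406889/2993) = √(141721291/2993) = √424171823963/2993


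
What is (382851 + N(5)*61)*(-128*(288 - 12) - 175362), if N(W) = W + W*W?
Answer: -81048439890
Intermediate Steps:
N(W) = W + W²
(382851 + N(5)*61)*(-128*(288 - 12) - 175362) = (382851 + (5*(1 + 5))*61)*(-128*(288 - 12) - 175362) = (382851 + (5*6)*61)*(-128*276 - 175362) = (382851 + 30*61)*(-35328 - 175362) = (382851 + 1830)*(-210690) = 384681*(-210690) = -81048439890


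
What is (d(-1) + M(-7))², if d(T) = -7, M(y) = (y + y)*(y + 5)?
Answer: 441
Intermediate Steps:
M(y) = 2*y*(5 + y) (M(y) = (2*y)*(5 + y) = 2*y*(5 + y))
(d(-1) + M(-7))² = (-7 + 2*(-7)*(5 - 7))² = (-7 + 2*(-7)*(-2))² = (-7 + 28)² = 21² = 441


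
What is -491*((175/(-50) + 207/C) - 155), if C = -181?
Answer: 28375381/362 ≈ 78385.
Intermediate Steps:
-491*((175/(-50) + 207/C) - 155) = -491*((175/(-50) + 207/(-181)) - 155) = -491*((175*(-1/50) + 207*(-1/181)) - 155) = -491*((-7/2 - 207/181) - 155) = -491*(-1681/362 - 155) = -491*(-57791/362) = 28375381/362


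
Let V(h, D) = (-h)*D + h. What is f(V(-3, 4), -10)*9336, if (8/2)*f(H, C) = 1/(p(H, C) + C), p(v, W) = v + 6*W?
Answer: -2334/61 ≈ -38.262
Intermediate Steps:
V(h, D) = h - D*h (V(h, D) = -D*h + h = h - D*h)
f(H, C) = 1/(4*(H + 7*C)) (f(H, C) = 1/(4*((H + 6*C) + C)) = 1/(4*(H + 7*C)))
f(V(-3, 4), -10)*9336 = (1/(4*(-3*(1 - 1*4) + 7*(-10))))*9336 = (1/(4*(-3*(1 - 4) - 70)))*9336 = (1/(4*(-3*(-3) - 70)))*9336 = (1/(4*(9 - 70)))*9336 = ((1/4)/(-61))*9336 = ((1/4)*(-1/61))*9336 = -1/244*9336 = -2334/61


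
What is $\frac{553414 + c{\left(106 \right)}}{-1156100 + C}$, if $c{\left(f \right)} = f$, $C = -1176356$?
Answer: $- \frac{69190}{291557} \approx -0.23731$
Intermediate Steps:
$\frac{553414 + c{\left(106 \right)}}{-1156100 + C} = \frac{553414 + 106}{-1156100 - 1176356} = \frac{553520}{-2332456} = 553520 \left(- \frac{1}{2332456}\right) = - \frac{69190}{291557}$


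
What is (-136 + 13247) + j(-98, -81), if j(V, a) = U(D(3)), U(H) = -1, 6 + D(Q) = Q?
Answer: 13110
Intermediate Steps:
D(Q) = -6 + Q
j(V, a) = -1
(-136 + 13247) + j(-98, -81) = (-136 + 13247) - 1 = 13111 - 1 = 13110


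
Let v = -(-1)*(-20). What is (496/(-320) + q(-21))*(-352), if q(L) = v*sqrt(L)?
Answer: 2728/5 + 7040*I*sqrt(21) ≈ 545.6 + 32261.0*I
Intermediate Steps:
v = -20 (v = -1*20 = -20)
q(L) = -20*sqrt(L)
(496/(-320) + q(-21))*(-352) = (496/(-320) - 20*I*sqrt(21))*(-352) = (496*(-1/320) - 20*I*sqrt(21))*(-352) = (-31/20 - 20*I*sqrt(21))*(-352) = 2728/5 + 7040*I*sqrt(21)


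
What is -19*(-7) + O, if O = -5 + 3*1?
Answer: 131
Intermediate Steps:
O = -2 (O = -5 + 3 = -2)
-19*(-7) + O = -19*(-7) - 2 = 133 - 2 = 131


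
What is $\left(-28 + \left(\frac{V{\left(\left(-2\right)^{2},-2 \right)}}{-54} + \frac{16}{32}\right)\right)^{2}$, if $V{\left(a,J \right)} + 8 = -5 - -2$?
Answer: $\frac{543169}{729} \approx 745.09$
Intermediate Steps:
$V{\left(a,J \right)} = -11$ ($V{\left(a,J \right)} = -8 - 3 = -11$)
$\left(-28 + \left(\frac{V{\left(\left(-2\right)^{2},-2 \right)}}{-54} + \frac{16}{32}\right)\right)^{2} = \left(-28 + \left(- \frac{11}{-54} + \frac{16}{32}\right)\right)^{2} = \left(-28 + \left(\left(-11\right) \left(- \frac{1}{54}\right) + 16 \cdot \frac{1}{32}\right)\right)^{2} = \left(-28 + \left(\frac{11}{54} + \frac{1}{2}\right)\right)^{2} = \left(-28 + \frac{19}{27}\right)^{2} = \left(- \frac{737}{27}\right)^{2} = \frac{543169}{729}$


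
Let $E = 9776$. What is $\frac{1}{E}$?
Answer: $\frac{1}{9776} \approx 0.00010229$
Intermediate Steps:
$\frac{1}{E} = \frac{1}{9776}$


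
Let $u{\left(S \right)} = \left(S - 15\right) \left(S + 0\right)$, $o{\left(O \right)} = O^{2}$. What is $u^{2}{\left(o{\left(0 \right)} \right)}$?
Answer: $0$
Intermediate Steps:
$u{\left(S \right)} = S \left(-15 + S\right)$ ($u{\left(S \right)} = \left(-15 + S\right) S = S \left(-15 + S\right)$)
$u^{2}{\left(o{\left(0 \right)} \right)} = \left(0^{2} \left(-15 + 0^{2}\right)\right)^{2} = \left(0 \left(-15 + 0\right)\right)^{2} = \left(0 \left(-15\right)\right)^{2} = 0^{2} = 0$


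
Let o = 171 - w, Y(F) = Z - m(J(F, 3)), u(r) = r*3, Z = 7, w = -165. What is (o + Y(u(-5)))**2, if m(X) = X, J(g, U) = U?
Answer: 115600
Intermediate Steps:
u(r) = 3*r
Y(F) = 4 (Y(F) = 7 - 1*3 = 7 - 3 = 4)
o = 336 (o = 171 - 1*(-165) = 171 + 165 = 336)
(o + Y(u(-5)))**2 = (336 + 4)**2 = 340**2 = 115600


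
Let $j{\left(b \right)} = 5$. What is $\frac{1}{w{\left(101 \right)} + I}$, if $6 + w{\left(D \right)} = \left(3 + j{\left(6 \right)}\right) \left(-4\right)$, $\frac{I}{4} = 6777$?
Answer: $\frac{1}{27070} \approx 3.6941 \cdot 10^{-5}$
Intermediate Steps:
$I = 27108$ ($I = 4 \cdot 6777 = 27108$)
$w{\left(D \right)} = -38$ ($w{\left(D \right)} = -6 + \left(3 + 5\right) \left(-4\right) = -6 + 8 \left(-4\right) = -6 - 32 = -38$)
$\frac{1}{w{\left(101 \right)} + I} = \frac{1}{-38 + 27108} = \frac{1}{27070}$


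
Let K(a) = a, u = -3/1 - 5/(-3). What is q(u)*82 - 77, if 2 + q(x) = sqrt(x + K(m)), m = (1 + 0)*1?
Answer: -241 + 82*I*sqrt(3)/3 ≈ -241.0 + 47.343*I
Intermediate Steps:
m = 1 (m = 1*1 = 1)
u = -4/3 (u = -3*1 - 5*(-1/3) = -3 + 5/3 = -4/3 ≈ -1.3333)
q(x) = -2 + sqrt(1 + x) (q(x) = -2 + sqrt(x + 1) = -2 + sqrt(1 + x))
q(u)*82 - 77 = (-2 + sqrt(1 - 4/3))*82 - 77 = (-2 + sqrt(-1/3))*82 - 77 = (-2 + I*sqrt(3)/3)*82 - 77 = (-164 + 82*I*sqrt(3)/3) - 77 = -241 + 82*I*sqrt(3)/3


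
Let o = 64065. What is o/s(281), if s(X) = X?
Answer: 64065/281 ≈ 227.99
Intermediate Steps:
o/s(281) = 64065/281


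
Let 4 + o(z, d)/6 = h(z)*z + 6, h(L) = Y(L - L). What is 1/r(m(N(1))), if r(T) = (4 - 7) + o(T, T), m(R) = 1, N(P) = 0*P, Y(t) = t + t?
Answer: 1/9 ≈ 0.11111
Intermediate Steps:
Y(t) = 2*t
h(L) = 0 (h(L) = 2*(L - L) = 2*0 = 0)
N(P) = 0
o(z, d) = 12 (o(z, d) = -24 + 6*(0*z + 6) = -24 + 6*(0 + 6) = -24 + 6*6 = -24 + 36 = 12)
r(T) = 9 (r(T) = (4 - 7) + 12 = -3 + 12 = 9)
1/r(m(N(1))) = 1/9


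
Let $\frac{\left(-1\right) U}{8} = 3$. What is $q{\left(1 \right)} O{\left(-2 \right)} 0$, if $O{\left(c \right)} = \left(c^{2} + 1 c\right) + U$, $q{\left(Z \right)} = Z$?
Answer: $0$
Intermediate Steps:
$U = -24$ ($U = \left(-8\right) 3 = -24$)
$O{\left(c \right)} = -24 + c + c^{2}$ ($O{\left(c \right)} = \left(c^{2} + 1 c\right) - 24 = \left(c^{2} + c\right) - 24 = \left(c + c^{2}\right) - 24 = -24 + c + c^{2}$)
$q{\left(1 \right)} O{\left(-2 \right)} 0 = 1 \left(-24 - 2 + \left(-2\right)^{2}\right) 0 = 1 \left(-24 - 2 + 4\right) 0 = 1 \left(-22\right) 0 = \left(-22\right) 0 = 0$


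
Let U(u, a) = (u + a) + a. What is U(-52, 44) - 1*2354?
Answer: -2318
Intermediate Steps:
U(u, a) = u + 2*a (U(u, a) = (a + u) + a = u + 2*a)
U(-52, 44) - 1*2354 = (-52 + 2*44) - 1*2354 = (-52 + 88) - 2354 = 36 - 2354 = -2318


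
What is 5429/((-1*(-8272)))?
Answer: 5429/8272 ≈ 0.65631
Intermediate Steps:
5429/((-1*(-8272))) = 5429/8272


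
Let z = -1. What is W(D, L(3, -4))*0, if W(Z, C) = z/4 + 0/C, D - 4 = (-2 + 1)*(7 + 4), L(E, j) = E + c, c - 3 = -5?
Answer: 0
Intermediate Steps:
c = -2 (c = 3 - 5 = -2)
L(E, j) = -2 + E (L(E, j) = E - 2 = -2 + E)
D = -7 (D = 4 + (-2 + 1)*(7 + 4) = 4 - 1*11 = 4 - 11 = -7)
W(Z, C) = -¼ (W(Z, C) = -1/4 + 0/C = -1*¼ + 0 = -¼ + 0 = -¼)
W(D, L(3, -4))*0 = -¼*0 = 0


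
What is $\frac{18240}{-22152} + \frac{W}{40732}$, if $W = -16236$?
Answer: $- \frac{11485537}{9398909} \approx -1.222$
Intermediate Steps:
$\frac{18240}{-22152} + \frac{W}{40732} = \frac{18240}{-22152} - \frac{16236}{40732} = 18240 \left(- \frac{1}{22152}\right) - \frac{4059}{10183} = - \frac{760}{923} - \frac{4059}{10183} = - \frac{11485537}{9398909}$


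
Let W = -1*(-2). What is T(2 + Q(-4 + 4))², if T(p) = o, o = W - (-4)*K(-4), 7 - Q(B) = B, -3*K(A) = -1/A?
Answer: 25/9 ≈ 2.7778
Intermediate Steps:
K(A) = 1/(3*A) (K(A) = -(-1)/(3*A) = 1/(3*A))
Q(B) = 7 - B
W = 2
o = 5/3 (o = 2 - (-4)*(⅓)/(-4) = 2 - (-4)*(⅓)*(-¼) = 2 - (-4)*(-1)/12 = 2 - 1*⅓ = 2 - ⅓ = 5/3 ≈ 1.6667)
T(p) = 5/3
T(2 + Q(-4 + 4))² = (5/3)² = 25/9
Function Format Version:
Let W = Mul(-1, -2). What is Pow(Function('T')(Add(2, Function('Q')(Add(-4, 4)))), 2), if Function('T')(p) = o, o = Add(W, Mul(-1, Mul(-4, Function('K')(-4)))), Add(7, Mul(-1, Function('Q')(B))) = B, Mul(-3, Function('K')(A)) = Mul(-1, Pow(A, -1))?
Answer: Rational(25, 9) ≈ 2.7778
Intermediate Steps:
Function('K')(A) = Mul(Rational(1, 3), Pow(A, -1)) (Function('K')(A) = Mul(Rational(-1, 3), Mul(-1, Pow(A, -1))) = Mul(Rational(1, 3), Pow(A, -1)))
Function('Q')(B) = Add(7, Mul(-1, B))
W = 2
o = Rational(5, 3) (o = Add(2, Mul(-1, Mul(-4, Mul(Rational(1, 3), Pow(-4, -1))))) = Add(2, Mul(-1, Mul(-4, Mul(Rational(1, 3), Rational(-1, 4))))) = Add(2, Mul(-1, Mul(-4, Rational(-1, 12)))) = Add(2, Mul(-1, Rational(1, 3))) = Add(2, Rational(-1, 3)) = Rational(5, 3) ≈ 1.6667)
Function('T')(p) = Rational(5, 3)
Pow(Function('T')(Add(2, Function('Q')(Add(-4, 4)))), 2) = Pow(Rational(5, 3), 2) = Rational(25, 9)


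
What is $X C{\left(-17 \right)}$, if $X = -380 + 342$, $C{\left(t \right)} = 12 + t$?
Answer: $190$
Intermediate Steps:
$X = -38$
$X C{\left(-17 \right)} = - 38 \left(12 - 17\right) = \left(-38\right) \left(-5\right) = 190$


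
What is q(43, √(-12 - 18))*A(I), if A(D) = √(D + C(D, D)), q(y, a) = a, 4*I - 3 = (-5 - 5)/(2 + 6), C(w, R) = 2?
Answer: 3*I*√130/4 ≈ 8.5513*I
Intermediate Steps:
I = 7/16 (I = ¾ + ((-5 - 5)/(2 + 6))/4 = ¾ + (-10/8)/4 = ¾ + (-10*⅛)/4 = ¾ + (¼)*(-5/4) = ¾ - 5/16 = 7/16 ≈ 0.43750)
A(D) = √(2 + D) (A(D) = √(D + 2) = √(2 + D))
q(43, √(-12 - 18))*A(I) = √(-12 - 18)*√(2 + 7/16) = √(-30)*√(39/16) = (I*√30)*(√39/4) = 3*I*√130/4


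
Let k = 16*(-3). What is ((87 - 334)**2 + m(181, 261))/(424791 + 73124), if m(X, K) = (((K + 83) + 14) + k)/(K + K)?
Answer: 15923504/129955815 ≈ 0.12253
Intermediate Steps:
k = -48
m(X, K) = (49 + K)/(2*K) (m(X, K) = (((K + 83) + 14) - 48)/(K + K) = (((83 + K) + 14) - 48)/((2*K)) = ((97 + K) - 48)*(1/(2*K)) = (49 + K)*(1/(2*K)) = (49 + K)/(2*K))
((87 - 334)**2 + m(181, 261))/(424791 + 73124) = ((87 - 334)**2 + (1/2)*(49 + 261)/261)/(424791 + 73124) = ((-247)**2 + (1/2)*(1/261)*310)/497915 = (61009 + 155/261)*(1/497915) = (15923504/261)*(1/497915) = 15923504/129955815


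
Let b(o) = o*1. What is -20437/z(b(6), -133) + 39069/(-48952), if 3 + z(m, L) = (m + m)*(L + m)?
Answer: 940773661/74749704 ≈ 12.586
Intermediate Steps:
b(o) = o
z(m, L) = -3 + 2*m*(L + m) (z(m, L) = -3 + (m + m)*(L + m) = -3 + (2*m)*(L + m) = -3 + 2*m*(L + m))
-20437/z(b(6), -133) + 39069/(-48952) = -20437/(-3 + 2*6² + 2*(-133)*6) + 39069/(-48952) = -20437/(-3 + 2*36 - 1596) + 39069*(-1/48952) = -20437/(-3 + 72 - 1596) - 39069/48952 = -20437/(-1527) - 39069/48952 = -20437*(-1/1527) - 39069/48952 = 20437/1527 - 39069/48952 = 940773661/74749704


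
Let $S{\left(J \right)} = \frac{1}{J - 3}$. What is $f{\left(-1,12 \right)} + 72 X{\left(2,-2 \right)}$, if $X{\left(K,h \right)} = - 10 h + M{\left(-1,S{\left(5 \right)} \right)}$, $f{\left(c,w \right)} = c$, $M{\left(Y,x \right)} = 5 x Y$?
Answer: $1259$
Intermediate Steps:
$S{\left(J \right)} = \frac{1}{-3 + J}$
$M{\left(Y,x \right)} = 5 Y x$
$X{\left(K,h \right)} = - \frac{5}{2} - 10 h$ ($X{\left(K,h \right)} = - 10 h + 5 \left(-1\right) \frac{1}{-3 + 5} = - 10 h + 5 \left(-1\right) \frac{1}{2} = - 10 h - \frac{5}{2} = - \frac{5}{2} - 10 h$)
$f{\left(-1,12 \right)} + 72 X{\left(2,-2 \right)} = -1 + 72 \left(- \frac{5}{2} - -20\right) = -1 + 72 \left(- \frac{5}{2} + 20\right) = -1 + 72 \cdot \frac{35}{2} = -1 + 1260 = 1259$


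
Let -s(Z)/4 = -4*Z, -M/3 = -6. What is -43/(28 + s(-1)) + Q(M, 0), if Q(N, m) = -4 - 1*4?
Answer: -139/12 ≈ -11.583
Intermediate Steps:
M = 18 (M = -3*(-6) = 18)
Q(N, m) = -8 (Q(N, m) = -4 - 4 = -8)
s(Z) = 16*Z (s(Z) = -(-16)*Z = 16*Z)
-43/(28 + s(-1)) + Q(M, 0) = -43/(28 + 16*(-1)) - 8 = -43/(28 - 16) - 8 = -43/12 - 8 = -139/12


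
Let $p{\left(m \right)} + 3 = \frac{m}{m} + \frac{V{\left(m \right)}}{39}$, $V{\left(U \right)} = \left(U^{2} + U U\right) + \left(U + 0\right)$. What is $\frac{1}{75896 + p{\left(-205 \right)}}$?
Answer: $\frac{39}{3043711} \approx 1.2813 \cdot 10^{-5}$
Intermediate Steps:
$V{\left(U \right)} = U + 2 U^{2}$ ($V{\left(U \right)} = \left(U^{2} + U^{2}\right) + U = 2 U^{2} + U = U + 2 U^{2}$)
$p{\left(m \right)} = -2 + \frac{m \left(1 + 2 m\right)}{39}$ ($p{\left(m \right)} = -3 + \left(\frac{m}{m} + \frac{m \left(1 + 2 m\right)}{39}\right) = -3 + \left(1 + m \left(1 + 2 m\right) \frac{1}{39}\right) = -3 + \left(1 + \frac{m \left(1 + 2 m\right)}{39}\right) = -2 + \frac{m \left(1 + 2 m\right)}{39}$)
$\frac{1}{75896 + p{\left(-205 \right)}} = \frac{1}{75896 - \left(2 + \frac{205 \left(1 + 2 \left(-205\right)\right)}{39}\right)} = \frac{1}{75896 - \left(2 + \frac{205 \left(1 - 410\right)}{39}\right)} = \frac{1}{75896 - \left(2 + \frac{205}{39} \left(-409\right)\right)} = \frac{1}{75896 + \left(-2 + \frac{83845}{39}\right)} = \frac{1}{75896 + \frac{83767}{39}} = \frac{1}{\frac{3043711}{39}} = \frac{39}{3043711}$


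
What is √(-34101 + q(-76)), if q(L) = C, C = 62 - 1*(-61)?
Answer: I*√33978 ≈ 184.33*I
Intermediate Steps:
C = 123 (C = 62 + 61 = 123)
q(L) = 123
√(-34101 + q(-76)) = √(-34101 + 123) = √(-33978) = I*√33978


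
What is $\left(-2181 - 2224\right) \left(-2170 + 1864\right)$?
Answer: $1347930$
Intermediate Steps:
$\left(-2181 - 2224\right) \left(-2170 + 1864\right) = \left(-4405\right) \left(-306\right) = 1347930$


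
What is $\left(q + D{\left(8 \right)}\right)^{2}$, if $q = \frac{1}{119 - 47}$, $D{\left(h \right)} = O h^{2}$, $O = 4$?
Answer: $\frac{339775489}{5184} \approx 65543.0$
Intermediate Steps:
$D{\left(h \right)} = 4 h^{2}$
$q = \frac{1}{72} \approx 0.013889$
$\left(q + D{\left(8 \right)}\right)^{2} = \left(\frac{1}{72} + 4 \cdot 8^{2}\right)^{2} = \left(\frac{1}{72} + 4 \cdot 64\right)^{2} = \left(\frac{1}{72} + 256\right)^{2} = \left(\frac{18433}{72}\right)^{2} = \frac{339775489}{5184}$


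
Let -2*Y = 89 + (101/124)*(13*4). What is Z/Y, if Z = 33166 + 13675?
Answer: -1452071/2036 ≈ -713.20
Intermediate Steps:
Y = -2036/31 (Y = -(89 + (101/124)*(13*4))/2 = -(89 + (101*(1/124))*52)/2 = -(89 + (101/124)*52)/2 = -(89 + 1313/31)/2 = -1/2*4072/31 = -2036/31 ≈ -65.677)
Z = 46841
Z/Y = 46841/(-2036/31) = 46841*(-31/2036) = -1452071/2036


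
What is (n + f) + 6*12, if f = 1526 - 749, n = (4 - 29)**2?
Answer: 1474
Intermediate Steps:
n = 625 (n = (-25)**2 = 625)
f = 777
(n + f) + 6*12 = (625 + 777) + 6*12 = 1402 + 72 = 1474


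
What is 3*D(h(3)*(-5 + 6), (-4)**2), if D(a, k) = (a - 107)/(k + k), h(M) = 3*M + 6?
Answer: -69/8 ≈ -8.6250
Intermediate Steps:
h(M) = 6 + 3*M
D(a, k) = (-107 + a)/(2*k) (D(a, k) = (-107 + a)/((2*k)) = (-107 + a)*(1/(2*k)) = (-107 + a)/(2*k))
3*D(h(3)*(-5 + 6), (-4)**2) = 3*((-107 + (6 + 3*3)*(-5 + 6))/(2*((-4)**2))) = 3*((1/2)*(-107 + (6 + 9)*1)/16) = 3*((1/2)*(1/16)*(-107 + 15*1)) = 3*((1/2)*(1/16)*(-107 + 15)) = 3*((1/2)*(1/16)*(-92)) = 3*(-23/8) = -69/8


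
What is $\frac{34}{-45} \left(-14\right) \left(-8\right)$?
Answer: $- \frac{3808}{45} \approx -84.622$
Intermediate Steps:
$\frac{34}{-45} \left(-14\right) \left(-8\right) = 34 \left(- \frac{1}{45}\right) \left(-14\right) \left(-8\right) = \left(- \frac{34}{45}\right) \left(-14\right) \left(-8\right) = \frac{476}{45} \left(-8\right) = - \frac{3808}{45}$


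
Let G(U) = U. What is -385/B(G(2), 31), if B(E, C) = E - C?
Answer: 385/29 ≈ 13.276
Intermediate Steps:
-385/B(G(2), 31) = -385/(2 - 1*31) = -385/(2 - 31) = -385/(-29) = -385*(-1/29) = 385/29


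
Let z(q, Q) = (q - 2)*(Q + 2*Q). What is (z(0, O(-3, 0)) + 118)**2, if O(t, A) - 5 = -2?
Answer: 10000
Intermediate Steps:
O(t, A) = 3 (O(t, A) = 5 - 2 = 3)
z(q, Q) = 3*Q*(-2 + q) (z(q, Q) = (-2 + q)*(3*Q) = 3*Q*(-2 + q))
(z(0, O(-3, 0)) + 118)**2 = (3*3*(-2 + 0) + 118)**2 = (3*3*(-2) + 118)**2 = (-18 + 118)**2 = 100**2 = 10000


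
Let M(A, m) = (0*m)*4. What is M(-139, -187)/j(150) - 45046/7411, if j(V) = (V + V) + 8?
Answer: -45046/7411 ≈ -6.0783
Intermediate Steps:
M(A, m) = 0 (M(A, m) = 0*4 = 0)
j(V) = 8 + 2*V (j(V) = 2*V + 8 = 8 + 2*V)
M(-139, -187)/j(150) - 45046/7411 = 0/(8 + 2*150) - 45046/7411 = 0/(8 + 300) - 45046*1/7411 = 0/308 - 45046/7411 = 0*(1/308) - 45046/7411 = 0 - 45046/7411 = -45046/7411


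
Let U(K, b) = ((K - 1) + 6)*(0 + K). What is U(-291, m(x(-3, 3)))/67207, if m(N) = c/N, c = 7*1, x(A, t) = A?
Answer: 83226/67207 ≈ 1.2384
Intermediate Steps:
c = 7
m(N) = 7/N
U(K, b) = K*(5 + K) (U(K, b) = ((-1 + K) + 6)*K = (5 + K)*K = K*(5 + K))
U(-291, m(x(-3, 3)))/67207 = -291*(5 - 291)/67207 = -291*(-286)*(1/67207) = 83226*(1/67207) = 83226/67207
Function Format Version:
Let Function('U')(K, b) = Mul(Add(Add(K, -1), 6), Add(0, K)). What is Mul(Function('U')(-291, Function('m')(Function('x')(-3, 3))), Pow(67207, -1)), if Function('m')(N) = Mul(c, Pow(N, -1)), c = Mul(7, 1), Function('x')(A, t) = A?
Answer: Rational(83226, 67207) ≈ 1.2384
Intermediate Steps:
c = 7
Function('m')(N) = Mul(7, Pow(N, -1))
Function('U')(K, b) = Mul(K, Add(5, K)) (Function('U')(K, b) = Mul(Add(Add(-1, K), 6), K) = Mul(Add(5, K), K) = Mul(K, Add(5, K)))
Mul(Function('U')(-291, Function('m')(Function('x')(-3, 3))), Pow(67207, -1)) = Mul(Mul(-291, Add(5, -291)), Pow(67207, -1)) = Mul(Mul(-291, -286), Rational(1, 67207)) = Mul(83226, Rational(1, 67207)) = Rational(83226, 67207)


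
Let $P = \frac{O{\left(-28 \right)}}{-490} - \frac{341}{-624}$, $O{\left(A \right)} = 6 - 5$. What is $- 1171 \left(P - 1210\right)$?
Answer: $\frac{216519734957}{152880} \approx 1.4163 \cdot 10^{6}$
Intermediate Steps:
$O{\left(A \right)} = 1$ ($O{\left(A \right)} = 6 - 5 = 1$)
$P = \frac{83233}{152880}$ ($P = 1 \frac{1}{-490} - \frac{341}{-624} = 1 \left(- \frac{1}{490}\right) - - \frac{341}{624} = - \frac{1}{490} + \frac{341}{624} = \frac{83233}{152880} \approx 0.54443$)
$- 1171 \left(P - 1210\right) = - 1171 \left(\frac{83233}{152880} - 1210\right) = \left(-1171\right) \left(- \frac{184901567}{152880}\right) = \frac{216519734957}{152880}$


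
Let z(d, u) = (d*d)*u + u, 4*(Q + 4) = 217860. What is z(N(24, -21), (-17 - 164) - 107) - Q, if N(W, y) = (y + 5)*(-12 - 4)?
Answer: -18929117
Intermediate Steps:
N(W, y) = -80 - 16*y (N(W, y) = (5 + y)*(-16) = -80 - 16*y)
Q = 54461 (Q = -4 + (¼)*217860 = -4 + 54465 = 54461)
z(d, u) = u + u*d² (z(d, u) = d²*u + u = u*d² + u = u + u*d²)
z(N(24, -21), (-17 - 164) - 107) - Q = ((-17 - 164) - 107)*(1 + (-80 - 16*(-21))²) - 1*54461 = (-181 - 107)*(1 + (-80 + 336)²) - 54461 = -288*(1 + 256²) - 54461 = -288*(1 + 65536) - 54461 = -288*65537 - 54461 = -18874656 - 54461 = -18929117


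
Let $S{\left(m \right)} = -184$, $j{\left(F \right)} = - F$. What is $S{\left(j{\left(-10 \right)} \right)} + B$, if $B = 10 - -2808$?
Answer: $2634$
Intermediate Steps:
$B = 2818$ ($B = 10 + 2808 = 2818$)
$S{\left(j{\left(-10 \right)} \right)} + B = -184 + 2818 = 2634$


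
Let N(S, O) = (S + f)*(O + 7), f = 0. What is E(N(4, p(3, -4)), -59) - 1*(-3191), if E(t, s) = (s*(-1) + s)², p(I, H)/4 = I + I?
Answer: 3191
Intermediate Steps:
p(I, H) = 8*I (p(I, H) = 4*(I + I) = 4*(2*I) = 8*I)
N(S, O) = S*(7 + O) (N(S, O) = (S + 0)*(O + 7) = S*(7 + O))
E(t, s) = 0 (E(t, s) = (-s + s)² = 0² = 0)
E(N(4, p(3, -4)), -59) - 1*(-3191) = 0 - 1*(-3191) = 0 + 3191 = 3191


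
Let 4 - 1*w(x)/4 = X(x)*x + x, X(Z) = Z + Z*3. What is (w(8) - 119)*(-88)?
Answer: 101992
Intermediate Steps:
X(Z) = 4*Z (X(Z) = Z + 3*Z = 4*Z)
w(x) = 16 - 16*x² - 4*x (w(x) = 16 - 4*((4*x)*x + x) = 16 - 4*(4*x² + x) = 16 - 4*(x + 4*x²) = 16 + (-16*x² - 4*x) = 16 - 16*x² - 4*x)
(w(8) - 119)*(-88) = ((16 - 16*8² - 4*8) - 119)*(-88) = ((16 - 16*64 - 32) - 119)*(-88) = ((16 - 1024 - 32) - 119)*(-88) = (-1040 - 119)*(-88) = -1159*(-88) = 101992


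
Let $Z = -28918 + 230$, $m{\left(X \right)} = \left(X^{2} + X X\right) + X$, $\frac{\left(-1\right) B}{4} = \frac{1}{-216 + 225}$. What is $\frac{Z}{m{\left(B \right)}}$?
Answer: $580932$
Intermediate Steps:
$B = - \frac{4}{9}$ ($B = - \frac{4}{-216 + 225} = - \frac{4}{9} \approx -0.44444$)
$m{\left(X \right)} = X + 2 X^{2}$ ($m{\left(X \right)} = \left(X^{2} + X^{2}\right) + X = 2 X^{2} + X = X + 2 X^{2}$)
$Z = -28688$
$\frac{Z}{m{\left(B \right)}} = - \frac{28688}{\left(- \frac{4}{9}\right) \left(1 + 2 \left(- \frac{4}{9}\right)\right)} = - \frac{28688}{\left(- \frac{4}{9}\right) \left(1 - \frac{8}{9}\right)} = - \frac{28688}{\left(- \frac{4}{9}\right) \frac{1}{9}} = - \frac{28688}{- \frac{4}{81}} = \left(-28688\right) \left(- \frac{81}{4}\right) = 580932$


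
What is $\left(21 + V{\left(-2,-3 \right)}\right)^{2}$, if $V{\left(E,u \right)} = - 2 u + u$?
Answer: $576$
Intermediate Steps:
$V{\left(E,u \right)} = - u$
$\left(21 + V{\left(-2,-3 \right)}\right)^{2} = \left(21 - -3\right)^{2} = \left(21 + 3\right)^{2} = 24^{2} = 576$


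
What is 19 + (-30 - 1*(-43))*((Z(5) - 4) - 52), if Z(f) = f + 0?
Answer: -644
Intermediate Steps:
Z(f) = f
19 + (-30 - 1*(-43))*((Z(5) - 4) - 52) = 19 + (-30 - 1*(-43))*((5 - 4) - 52) = 19 + (-30 + 43)*(1 - 52) = 19 + 13*(-51) = 19 - 663 = -644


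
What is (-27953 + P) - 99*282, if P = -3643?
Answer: -59514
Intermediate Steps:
(-27953 + P) - 99*282 = (-27953 - 3643) - 99*282 = -31596 - 27918 = -59514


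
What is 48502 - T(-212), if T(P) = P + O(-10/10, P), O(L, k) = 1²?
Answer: 48713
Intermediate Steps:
O(L, k) = 1
T(P) = 1 + P (T(P) = P + 1 = 1 + P)
48502 - T(-212) = 48502 - (1 - 212) = 48502 - 1*(-211) = 48502 + 211 = 48713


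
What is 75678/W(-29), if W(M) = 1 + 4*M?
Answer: -75678/115 ≈ -658.07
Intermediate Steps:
75678/W(-29) = 75678/(1 + 4*(-29)) = 75678/(1 - 116) = 75678/(-115) = 75678*(-1/115) = -75678/115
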